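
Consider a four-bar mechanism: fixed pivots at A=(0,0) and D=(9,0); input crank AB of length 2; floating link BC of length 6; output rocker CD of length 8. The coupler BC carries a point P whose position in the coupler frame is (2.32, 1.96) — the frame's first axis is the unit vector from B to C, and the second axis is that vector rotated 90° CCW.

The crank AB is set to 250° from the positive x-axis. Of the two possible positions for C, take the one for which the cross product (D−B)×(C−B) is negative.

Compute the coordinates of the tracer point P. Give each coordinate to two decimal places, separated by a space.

A=(0,0), D=(9.00,0)
B = A + 2.00·(cos250°, sin250°) = (-0.6840, -1.8794)
|BD| = 9.8647
circle(B,6.00) ∩ circle(D,8.00): a=3.5132, h=4.8639
  candidates: C₊=(1.8381,3.5648) cross=47.981; C₋=(3.6914,-5.9849) cross=-47.981
  mode - wants cross < 0 → take C=(3.6914,-5.9849) (cross=-47.981)
ex = (C−B)/|BC| = (0.7292,-0.6843); ey = (0.6843,0.7292)
P = B + 2.32·ex + 1.96·ey = (2.3489,-2.0375)

2.35 -2.04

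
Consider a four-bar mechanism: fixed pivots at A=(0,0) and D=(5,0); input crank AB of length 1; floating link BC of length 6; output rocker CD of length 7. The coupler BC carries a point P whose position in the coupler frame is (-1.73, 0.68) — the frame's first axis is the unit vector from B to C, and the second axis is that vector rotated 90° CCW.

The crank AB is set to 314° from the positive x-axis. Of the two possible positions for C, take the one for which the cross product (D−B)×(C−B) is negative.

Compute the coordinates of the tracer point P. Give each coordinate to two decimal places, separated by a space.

A=(0,0), D=(5.00,0)
B = A + 1.00·(cos314°, sin314°) = (0.6947, -0.7193)
|BD| = 4.3650
circle(B,6.00) ∩ circle(D,7.00): a=0.6934, h=5.9598
  candidates: C₊=(0.3964,5.2732) cross=26.015; C₋=(2.3607,-6.4834) cross=-26.015
  mode - wants cross < 0 → take C=(2.3607,-6.4834) (cross=-26.015)
ex = (C−B)/|BC| = (0.2777,-0.9607); ey = (0.9607,0.2777)
P = B + -1.73·ex + 0.68·ey = (0.8675,1.1314)

0.87 1.13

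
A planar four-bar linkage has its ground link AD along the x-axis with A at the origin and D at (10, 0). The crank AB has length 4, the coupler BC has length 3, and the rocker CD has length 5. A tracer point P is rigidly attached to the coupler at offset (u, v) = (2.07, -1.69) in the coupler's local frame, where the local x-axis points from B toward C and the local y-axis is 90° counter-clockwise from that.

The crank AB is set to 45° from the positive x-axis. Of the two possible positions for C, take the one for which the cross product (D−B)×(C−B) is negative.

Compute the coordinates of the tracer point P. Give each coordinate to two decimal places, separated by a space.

A=(0,0), D=(10.00,0)
B = A + 4.00·(cos45°, sin45°) = (2.8284, 2.8284)
|BD| = 7.7092
circle(B,3.00) ∩ circle(D,5.00): a=2.8169, h=1.0321
  candidates: C₊=(5.8275,2.7551) cross=7.957; C₋=(5.0702,0.8348) cross=-7.957
  mode - wants cross < 0 → take C=(5.0702,0.8348) (cross=-7.957)
ex = (C−B)/|BC| = (0.7473,-0.6645); ey = (0.6645,0.7473)
P = B + 2.07·ex + -1.69·ey = (3.2522,0.1900)

3.25 0.19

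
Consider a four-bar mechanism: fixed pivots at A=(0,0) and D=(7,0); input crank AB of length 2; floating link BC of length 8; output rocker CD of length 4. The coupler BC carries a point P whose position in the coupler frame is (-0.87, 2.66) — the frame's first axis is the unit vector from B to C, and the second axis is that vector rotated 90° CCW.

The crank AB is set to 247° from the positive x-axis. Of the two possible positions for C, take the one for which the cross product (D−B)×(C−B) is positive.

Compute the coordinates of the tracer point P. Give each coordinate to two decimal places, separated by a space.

A=(0,0), D=(7.00,0)
B = A + 2.00·(cos247°, sin247°) = (-0.7815, -1.8410)
|BD| = 7.9963
circle(B,8.00) ∩ circle(D,4.00): a=6.9995, h=3.8738
  candidates: C₊=(5.1382,3.5403) cross=30.976; C₋=(6.9219,-3.9992) cross=-30.976
  mode + wants cross > 0 → take C=(5.1382,3.5403) (cross=30.976)
ex = (C−B)/|BC| = (0.7400,0.6727); ey = (-0.6727,0.7400)
P = B + -0.87·ex + 2.66·ey = (-3.2145,-0.4580)

-3.21 -0.46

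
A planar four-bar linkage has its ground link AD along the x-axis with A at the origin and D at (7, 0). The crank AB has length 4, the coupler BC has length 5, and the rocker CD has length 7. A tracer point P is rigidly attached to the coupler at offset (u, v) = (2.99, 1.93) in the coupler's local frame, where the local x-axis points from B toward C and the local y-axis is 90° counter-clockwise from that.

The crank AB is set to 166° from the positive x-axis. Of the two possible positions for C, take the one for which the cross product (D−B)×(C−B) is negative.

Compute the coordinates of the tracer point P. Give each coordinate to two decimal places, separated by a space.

A=(0,0), D=(7.00,0)
B = A + 4.00·(cos166°, sin166°) = (-3.8812, 0.9677)
|BD| = 10.9241
circle(B,5.00) ∩ circle(D,7.00): a=4.3636, h=2.4411
  candidates: C₊=(0.6815,3.0127) cross=26.667; C₋=(0.2490,-1.8504) cross=-26.667
  mode - wants cross < 0 → take C=(0.2490,-1.8504) (cross=-26.667)
ex = (C−B)/|BC| = (0.8260,-0.5636); ey = (0.5636,0.8260)
P = B + 2.99·ex + 1.93·ey = (-0.3236,0.8767)

-0.32 0.88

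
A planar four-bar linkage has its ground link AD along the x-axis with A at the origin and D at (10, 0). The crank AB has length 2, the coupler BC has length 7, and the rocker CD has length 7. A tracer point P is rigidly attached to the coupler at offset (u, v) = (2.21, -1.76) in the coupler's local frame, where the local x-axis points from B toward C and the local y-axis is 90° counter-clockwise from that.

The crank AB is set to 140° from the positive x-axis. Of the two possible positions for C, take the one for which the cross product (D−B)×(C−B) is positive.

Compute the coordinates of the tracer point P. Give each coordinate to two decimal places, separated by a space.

A=(0,0), D=(10.00,0)
B = A + 2.00·(cos140°, sin140°) = (-1.5321, 1.2856)
|BD| = 11.6035
circle(B,7.00) ∩ circle(D,7.00): a=5.8018, h=3.9166
  candidates: C₊=(4.6679,4.5353) cross=45.446; C₋=(3.8000,-3.2497) cross=-45.446
  mode + wants cross > 0 → take C=(4.6679,4.5353) (cross=45.446)
ex = (C−B)/|BC| = (0.8857,0.4642); ey = (-0.4642,0.8857)
P = B + 2.21·ex + -1.76·ey = (1.2424,0.7527)

1.24 0.75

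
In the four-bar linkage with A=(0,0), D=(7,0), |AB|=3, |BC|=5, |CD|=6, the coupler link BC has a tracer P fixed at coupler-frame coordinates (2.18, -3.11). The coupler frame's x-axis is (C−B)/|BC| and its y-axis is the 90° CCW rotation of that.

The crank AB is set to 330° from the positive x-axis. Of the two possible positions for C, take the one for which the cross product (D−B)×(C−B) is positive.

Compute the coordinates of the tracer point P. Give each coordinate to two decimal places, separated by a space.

A=(0,0), D=(7.00,0)
B = A + 3.00·(cos330°, sin330°) = (2.5981, -1.5000)
|BD| = 4.6505
circle(B,5.00) ∩ circle(D,6.00): a=1.1426, h=4.8677
  candidates: C₊=(2.1095,3.4761) cross=22.637; C₋=(5.2496,-5.7390) cross=-22.637
  mode + wants cross > 0 → take C=(2.1095,3.4761) (cross=22.637)
ex = (C−B)/|BC| = (-0.0977,0.9952); ey = (-0.9952,-0.0977)
P = B + 2.18·ex + -3.11·ey = (5.4802,0.9735)

5.48 0.97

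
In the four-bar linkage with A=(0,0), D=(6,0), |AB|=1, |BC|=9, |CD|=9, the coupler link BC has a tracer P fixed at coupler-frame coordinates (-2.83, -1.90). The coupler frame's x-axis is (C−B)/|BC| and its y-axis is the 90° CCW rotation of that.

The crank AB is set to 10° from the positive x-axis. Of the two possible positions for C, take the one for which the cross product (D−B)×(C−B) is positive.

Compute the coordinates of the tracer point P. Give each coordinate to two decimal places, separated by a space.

A=(0,0), D=(6.00,0)
B = A + 1.00·(cos10°, sin10°) = (0.9848, 0.1736)
|BD| = 5.0182
circle(B,9.00) ∩ circle(D,9.00): a=2.5091, h=8.6432
  candidates: C₊=(3.7915,8.7248) cross=43.373; C₋=(3.1933,-8.5512) cross=-43.373
  mode + wants cross > 0 → take C=(3.7915,8.7248) (cross=43.373)
ex = (C−B)/|BC| = (0.3119,0.9501); ey = (-0.9501,0.3119)
P = B + -2.83·ex + -1.90·ey = (1.9075,-3.1077)

1.91 -3.11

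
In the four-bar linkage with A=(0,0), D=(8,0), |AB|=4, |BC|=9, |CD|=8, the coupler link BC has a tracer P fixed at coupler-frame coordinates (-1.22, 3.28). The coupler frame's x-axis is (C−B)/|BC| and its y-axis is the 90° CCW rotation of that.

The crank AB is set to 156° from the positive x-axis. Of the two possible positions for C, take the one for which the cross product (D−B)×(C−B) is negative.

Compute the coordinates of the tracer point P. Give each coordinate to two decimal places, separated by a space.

-1.89 4.65

A=(0,0), D=(8.00,0)
B = A + 4.00·(cos156°, sin156°) = (-3.6542, 1.6269)
|BD| = 11.7672
circle(B,9.00) ∩ circle(D,8.00): a=6.6059, h=6.1124
  candidates: C₊=(3.7334,6.7673) cross=71.926; C₋=(2.0432,-5.3401) cross=-71.926
  mode - wants cross < 0 → take C=(2.0432,-5.3401) (cross=-71.926)
ex = (C−B)/|BC| = (0.6330,-0.7741); ey = (0.7741,0.6330)
P = B + -1.22·ex + 3.28·ey = (-1.8874,4.6478)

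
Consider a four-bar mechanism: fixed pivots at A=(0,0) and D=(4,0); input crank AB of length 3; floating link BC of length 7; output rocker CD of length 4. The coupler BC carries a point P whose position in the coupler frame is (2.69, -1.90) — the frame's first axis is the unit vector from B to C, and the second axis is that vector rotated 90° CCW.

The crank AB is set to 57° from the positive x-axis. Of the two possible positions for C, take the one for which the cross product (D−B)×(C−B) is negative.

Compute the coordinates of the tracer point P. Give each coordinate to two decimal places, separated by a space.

0.85 -0.68

A=(0,0), D=(4.00,0)
B = A + 3.00·(cos57°, sin57°) = (1.6339, 2.5160)
|BD| = 3.4538
circle(B,7.00) ∩ circle(D,4.00): a=6.5043, h=2.5874
  candidates: C₊=(7.9746,-0.4497) cross=8.936; C₋=(4.2049,-3.9947) cross=-8.936
  mode - wants cross < 0 → take C=(4.2049,-3.9947) (cross=-8.936)
ex = (C−B)/|BC| = (0.3673,-0.9301); ey = (0.9301,0.3673)
P = B + 2.69·ex + -1.90·ey = (0.8547,-0.6838)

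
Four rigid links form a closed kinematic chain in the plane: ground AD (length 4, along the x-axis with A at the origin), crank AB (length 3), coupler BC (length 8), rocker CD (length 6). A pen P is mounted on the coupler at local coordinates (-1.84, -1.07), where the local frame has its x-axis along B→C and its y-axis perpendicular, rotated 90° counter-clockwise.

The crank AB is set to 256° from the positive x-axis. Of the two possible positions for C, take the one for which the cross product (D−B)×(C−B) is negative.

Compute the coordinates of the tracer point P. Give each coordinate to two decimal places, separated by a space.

-2.80 -3.40

A=(0,0), D=(4.00,0)
B = A + 3.00·(cos256°, sin256°) = (-0.7258, -2.9109)
|BD| = 5.5503
circle(B,8.00) ∩ circle(D,6.00): a=5.2975, h=5.9947
  candidates: C₊=(0.6408,4.9715) cross=33.272; C₋=(6.9287,-5.2367) cross=-33.272
  mode - wants cross < 0 → take C=(6.9287,-5.2367) (cross=-33.272)
ex = (C−B)/|BC| = (0.9568,-0.2907); ey = (0.2907,0.9568)
P = B + -1.84·ex + -1.07·ey = (-2.7974,-3.3997)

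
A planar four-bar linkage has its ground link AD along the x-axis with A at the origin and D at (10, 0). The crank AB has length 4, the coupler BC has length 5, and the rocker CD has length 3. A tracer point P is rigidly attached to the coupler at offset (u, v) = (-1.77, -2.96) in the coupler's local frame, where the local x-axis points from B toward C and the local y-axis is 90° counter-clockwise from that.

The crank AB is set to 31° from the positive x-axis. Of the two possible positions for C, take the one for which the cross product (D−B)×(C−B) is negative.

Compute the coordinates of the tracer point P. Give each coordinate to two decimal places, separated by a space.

A=(0,0), D=(10.00,0)
B = A + 4.00·(cos31°, sin31°) = (3.4287, 2.0602)
|BD| = 6.8867
circle(B,5.00) ∩ circle(D,3.00): a=4.6050, h=1.9478
  candidates: C₊=(8.4055,2.5412) cross=13.414; C₋=(7.2401,-1.1760) cross=-13.414
  mode - wants cross < 0 → take C=(7.2401,-1.1760) (cross=-13.414)
ex = (C−B)/|BC| = (0.7623,-0.6472); ey = (0.6472,0.7623)
P = B + -1.77·ex + -2.96·ey = (0.1636,0.9494)

0.16 0.95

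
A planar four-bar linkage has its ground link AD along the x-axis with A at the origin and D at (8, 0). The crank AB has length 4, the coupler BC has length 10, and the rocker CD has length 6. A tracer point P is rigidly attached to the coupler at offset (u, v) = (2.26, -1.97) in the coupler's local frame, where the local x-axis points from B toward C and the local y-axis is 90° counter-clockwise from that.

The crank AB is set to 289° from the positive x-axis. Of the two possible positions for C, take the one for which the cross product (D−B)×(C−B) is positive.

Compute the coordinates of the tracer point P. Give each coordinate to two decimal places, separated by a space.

4.02 -2.51

A=(0,0), D=(8.00,0)
B = A + 4.00·(cos289°, sin289°) = (1.3023, -3.7821)
|BD| = 7.6918
circle(B,10.00) ∩ circle(D,6.00): a=8.0062, h=5.9918
  candidates: C₊=(5.3276,5.3720) cross=46.087; C₋=(11.2199,-5.0628) cross=-46.087
  mode + wants cross > 0 → take C=(5.3276,5.3720) (cross=46.087)
ex = (C−B)/|BC| = (0.4025,0.9154); ey = (-0.9154,0.4025)
P = B + 2.26·ex + -1.97·ey = (4.0153,-2.5062)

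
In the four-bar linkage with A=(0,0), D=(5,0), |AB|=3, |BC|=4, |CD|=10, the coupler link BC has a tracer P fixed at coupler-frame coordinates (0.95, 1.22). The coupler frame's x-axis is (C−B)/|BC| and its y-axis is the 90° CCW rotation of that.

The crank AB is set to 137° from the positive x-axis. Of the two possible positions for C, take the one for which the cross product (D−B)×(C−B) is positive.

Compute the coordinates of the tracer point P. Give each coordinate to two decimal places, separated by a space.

-3.59 2.72

A=(0,0), D=(5.00,0)
B = A + 3.00·(cos137°, sin137°) = (-2.1941, 2.0460)
|BD| = 7.4793
circle(B,4.00) ∩ circle(D,10.00): a=-1.8758, h=3.5329
  candidates: C₊=(-3.0319,5.9573) cross=26.424; C₋=(-4.9647,-0.8390) cross=-26.424
  mode + wants cross > 0 → take C=(-3.0319,5.9573) (cross=26.424)
ex = (C−B)/|BC| = (-0.2095,0.9778); ey = (-0.9778,-0.2095)
P = B + 0.95·ex + 1.22·ey = (-3.5860,2.7194)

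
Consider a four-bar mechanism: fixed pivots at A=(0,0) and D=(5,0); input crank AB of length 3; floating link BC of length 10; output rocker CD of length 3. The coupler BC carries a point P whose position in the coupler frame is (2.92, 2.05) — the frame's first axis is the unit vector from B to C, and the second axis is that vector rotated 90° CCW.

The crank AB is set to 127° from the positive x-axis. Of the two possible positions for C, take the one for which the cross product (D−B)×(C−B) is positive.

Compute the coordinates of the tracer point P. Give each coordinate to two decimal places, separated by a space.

1.47 3.80

A=(0,0), D=(5.00,0)
B = A + 3.00·(cos127°, sin127°) = (-1.8054, 2.3959)
|BD| = 7.2149
circle(B,10.00) ∩ circle(D,3.00): a=9.9139, h=1.3098
  candidates: C₊=(7.9808,0.3392) cross=9.450; C₋=(7.1109,-2.1317) cross=-9.450
  mode + wants cross > 0 → take C=(7.9808,0.3392) (cross=9.450)
ex = (C−B)/|BC| = (0.9786,-0.2057); ey = (0.2057,0.9786)
P = B + 2.92·ex + 2.05·ey = (1.4738,3.8015)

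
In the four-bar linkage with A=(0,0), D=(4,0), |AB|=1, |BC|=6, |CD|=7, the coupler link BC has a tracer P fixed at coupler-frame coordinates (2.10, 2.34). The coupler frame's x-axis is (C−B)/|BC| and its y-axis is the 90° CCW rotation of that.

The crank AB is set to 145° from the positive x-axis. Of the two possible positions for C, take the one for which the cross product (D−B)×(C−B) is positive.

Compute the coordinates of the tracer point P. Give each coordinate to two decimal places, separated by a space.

A=(0,0), D=(4.00,0)
B = A + 1.00·(cos145°, sin145°) = (-0.8192, 0.5736)
|BD| = 4.8532
circle(B,6.00) ∩ circle(D,7.00): a=1.0873, h=5.9007
  candidates: C₊=(0.9579,6.3044) cross=28.637; C₋=(-0.4369,-5.4142) cross=-28.637
  mode + wants cross > 0 → take C=(0.9579,6.3044) (cross=28.637)
ex = (C−B)/|BC| = (0.2962,0.9551); ey = (-0.9551,0.2962)
P = B + 2.10·ex + 2.34·ey = (-2.4322,3.2724)

-2.43 3.27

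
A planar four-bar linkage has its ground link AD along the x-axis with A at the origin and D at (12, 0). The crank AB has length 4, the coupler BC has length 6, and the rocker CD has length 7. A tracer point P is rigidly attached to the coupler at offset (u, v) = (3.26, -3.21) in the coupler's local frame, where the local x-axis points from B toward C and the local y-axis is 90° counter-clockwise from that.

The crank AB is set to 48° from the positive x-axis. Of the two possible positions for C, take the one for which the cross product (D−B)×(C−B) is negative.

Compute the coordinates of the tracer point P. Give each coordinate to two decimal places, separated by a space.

1.31 -1.39

A=(0,0), D=(12.00,0)
B = A + 4.00·(cos48°, sin48°) = (2.6765, 2.9726)
|BD| = 9.7859
circle(B,6.00) ∩ circle(D,7.00): a=4.2287, h=4.2565
  candidates: C₊=(7.9984,5.7434) cross=41.654; C₋=(5.4125,-2.3673) cross=-41.654
  mode - wants cross < 0 → take C=(5.4125,-2.3673) (cross=-41.654)
ex = (C−B)/|BC| = (0.4560,-0.8900); ey = (0.8900,0.4560)
P = B + 3.26·ex + -3.21·ey = (1.3062,-1.3925)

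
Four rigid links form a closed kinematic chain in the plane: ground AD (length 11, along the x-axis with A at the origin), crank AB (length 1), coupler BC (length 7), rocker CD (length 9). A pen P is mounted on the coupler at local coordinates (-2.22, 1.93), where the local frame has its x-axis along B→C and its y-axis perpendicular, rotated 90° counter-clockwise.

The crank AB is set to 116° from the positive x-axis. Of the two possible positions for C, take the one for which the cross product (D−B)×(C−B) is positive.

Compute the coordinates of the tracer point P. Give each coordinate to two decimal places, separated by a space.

-3.36 0.58

A=(0,0), D=(11.00,0)
B = A + 1.00·(cos116°, sin116°) = (-0.4384, 0.8988)
|BD| = 11.4736
circle(B,7.00) ∩ circle(D,9.00): a=4.3423, h=5.4904
  candidates: C₊=(4.3207,6.0321) cross=62.995; C₋=(3.4605,-4.9149) cross=-62.995
  mode + wants cross > 0 → take C=(4.3207,6.0321) (cross=62.995)
ex = (C−B)/|BC| = (0.6799,0.7333); ey = (-0.7333,0.6799)
P = B + -2.22·ex + 1.93·ey = (-3.3630,0.5829)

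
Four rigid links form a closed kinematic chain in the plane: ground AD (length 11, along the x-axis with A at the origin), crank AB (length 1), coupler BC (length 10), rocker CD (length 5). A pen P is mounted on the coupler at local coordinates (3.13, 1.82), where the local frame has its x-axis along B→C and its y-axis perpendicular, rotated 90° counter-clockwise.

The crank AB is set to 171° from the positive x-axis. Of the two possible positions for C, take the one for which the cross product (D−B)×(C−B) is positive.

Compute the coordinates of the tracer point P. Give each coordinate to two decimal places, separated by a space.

A=(0,0), D=(11.00,0)
B = A + 1.00·(cos171°, sin171°) = (-0.9877, 0.1564)
|BD| = 11.9887
circle(B,10.00) ∩ circle(D,5.00): a=9.1223, h=4.0968
  candidates: C₊=(8.1873,4.1338) cross=49.115; C₋=(8.0804,-4.0590) cross=-49.115
  mode + wants cross > 0 → take C=(8.1873,4.1338) (cross=49.115)
ex = (C−B)/|BC| = (0.9175,0.3977); ey = (-0.3977,0.9175)
P = B + 3.13·ex + 1.82·ey = (1.1602,3.0712)

1.16 3.07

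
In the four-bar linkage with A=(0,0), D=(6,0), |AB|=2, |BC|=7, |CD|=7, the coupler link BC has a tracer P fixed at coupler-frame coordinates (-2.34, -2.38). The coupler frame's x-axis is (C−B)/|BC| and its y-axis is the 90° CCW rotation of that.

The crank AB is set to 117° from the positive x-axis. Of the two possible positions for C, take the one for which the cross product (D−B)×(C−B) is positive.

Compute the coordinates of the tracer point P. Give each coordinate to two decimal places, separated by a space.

A=(0,0), D=(6.00,0)
B = A + 2.00·(cos117°, sin117°) = (-0.9080, 1.7820)
|BD| = 7.1341
circle(B,7.00) ∩ circle(D,7.00): a=3.5671, h=6.0230
  candidates: C₊=(4.0505,6.7230) cross=42.969; C₋=(1.0416,-4.9410) cross=-42.969
  mode + wants cross > 0 → take C=(4.0505,6.7230) (cross=42.969)
ex = (C−B)/|BC| = (0.7083,0.7059); ey = (-0.7059,0.7083)
P = B + -2.34·ex + -2.38·ey = (-0.8856,-1.5556)

-0.89 -1.56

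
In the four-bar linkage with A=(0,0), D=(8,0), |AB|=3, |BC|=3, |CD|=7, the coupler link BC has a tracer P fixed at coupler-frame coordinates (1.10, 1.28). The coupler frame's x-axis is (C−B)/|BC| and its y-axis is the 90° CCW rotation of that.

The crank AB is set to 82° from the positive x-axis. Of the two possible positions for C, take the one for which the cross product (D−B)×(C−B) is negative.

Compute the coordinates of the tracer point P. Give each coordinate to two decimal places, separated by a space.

A=(0,0), D=(8.00,0)
B = A + 3.00·(cos82°, sin82°) = (0.4175, 2.9708)
|BD| = 8.1437
circle(B,3.00) ∩ circle(D,7.00): a=1.6160, h=2.5276
  candidates: C₊=(2.8442,4.7347) cross=20.584; C₋=(1.0001,0.0279) cross=-20.584
  mode - wants cross < 0 → take C=(1.0001,0.0279) (cross=-20.584)
ex = (C−B)/|BC| = (0.1942,-0.9810); ey = (0.9810,0.1942)
P = B + 1.10·ex + 1.28·ey = (1.8868,2.1403)

1.89 2.14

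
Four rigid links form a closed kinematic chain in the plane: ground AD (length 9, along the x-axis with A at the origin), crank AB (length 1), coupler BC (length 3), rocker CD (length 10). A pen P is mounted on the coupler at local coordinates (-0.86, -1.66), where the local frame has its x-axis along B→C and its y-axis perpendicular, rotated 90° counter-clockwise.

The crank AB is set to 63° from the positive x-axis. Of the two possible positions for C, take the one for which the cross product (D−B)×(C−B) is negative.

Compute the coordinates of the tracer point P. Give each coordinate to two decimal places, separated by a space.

A=(0,0), D=(9.00,0)
B = A + 1.00·(cos63°, sin63°) = (0.4540, 0.8910)
|BD| = 8.5923
circle(B,3.00) ∩ circle(D,10.00): a=-0.9993, h=2.8287
  candidates: C₊=(-0.2465,3.8081) cross=24.305; C₋=(-0.8332,-1.8188) cross=-24.305
  mode - wants cross < 0 → take C=(-0.8332,-1.8188) (cross=-24.305)
ex = (C−B)/|BC| = (-0.4291,-0.9033); ey = (0.9033,-0.4291)
P = B + -0.86·ex + -1.66·ey = (-0.6764,2.3801)

-0.68 2.38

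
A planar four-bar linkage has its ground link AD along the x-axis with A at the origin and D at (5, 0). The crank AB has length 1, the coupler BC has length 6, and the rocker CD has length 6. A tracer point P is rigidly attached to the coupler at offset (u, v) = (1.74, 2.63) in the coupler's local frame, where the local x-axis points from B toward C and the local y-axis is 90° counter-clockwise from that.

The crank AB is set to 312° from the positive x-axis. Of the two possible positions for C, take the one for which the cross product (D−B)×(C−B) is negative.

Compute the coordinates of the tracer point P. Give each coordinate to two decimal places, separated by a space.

A=(0,0), D=(5.00,0)
B = A + 1.00·(cos312°, sin312°) = (0.6691, -0.7431)
|BD| = 4.3942
circle(B,6.00) ∩ circle(D,6.00): a=2.1971, h=5.5833
  candidates: C₊=(1.8903,5.1313) cross=24.534; C₋=(3.7788,-5.8744) cross=-24.534
  mode - wants cross < 0 → take C=(3.7788,-5.8744) (cross=-24.534)
ex = (C−B)/|BC| = (0.5183,-0.8552); ey = (0.8552,0.5183)
P = B + 1.74·ex + 2.63·ey = (3.8201,-0.8681)

3.82 -0.87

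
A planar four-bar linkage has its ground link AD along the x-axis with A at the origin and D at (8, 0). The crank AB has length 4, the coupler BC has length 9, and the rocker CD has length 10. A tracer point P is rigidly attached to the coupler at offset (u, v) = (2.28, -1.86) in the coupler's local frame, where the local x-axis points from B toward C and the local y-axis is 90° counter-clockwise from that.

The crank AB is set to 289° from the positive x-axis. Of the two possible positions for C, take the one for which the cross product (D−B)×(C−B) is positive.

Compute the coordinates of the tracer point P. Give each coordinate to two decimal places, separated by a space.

A=(0,0), D=(8.00,0)
B = A + 4.00·(cos289°, sin289°) = (1.3023, -3.7821)
|BD| = 7.6918
circle(B,9.00) ∩ circle(D,10.00): a=2.6108, h=8.6130
  candidates: C₊=(-0.6594,5.0015) cross=66.249; C₋=(7.8107,-9.9982) cross=-66.249
  mode + wants cross > 0 → take C=(-0.6594,5.0015) (cross=66.249)
ex = (C−B)/|BC| = (-0.2180,0.9760); ey = (-0.9760,-0.2180)
P = B + 2.28·ex + -1.86·ey = (2.6206,-1.1515)

2.62 -1.15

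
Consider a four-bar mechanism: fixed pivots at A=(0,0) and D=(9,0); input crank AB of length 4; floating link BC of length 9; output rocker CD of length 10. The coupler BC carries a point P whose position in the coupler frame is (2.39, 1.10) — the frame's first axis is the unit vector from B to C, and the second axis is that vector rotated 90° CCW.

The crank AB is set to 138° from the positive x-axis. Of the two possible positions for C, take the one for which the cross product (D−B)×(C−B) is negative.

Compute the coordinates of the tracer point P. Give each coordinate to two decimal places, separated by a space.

A=(0,0), D=(9.00,0)
B = A + 4.00·(cos138°, sin138°) = (-2.9726, 2.6765)
|BD| = 12.2681
circle(B,9.00) ∩ circle(D,10.00): a=5.3597, h=7.2301
  candidates: C₊=(3.8354,8.5631) cross=88.699; C₋=(0.6806,-5.5487) cross=-88.699
  mode - wants cross < 0 → take C=(0.6806,-5.5487) (cross=-88.699)
ex = (C−B)/|BC| = (0.4059,-0.9139); ey = (0.9139,0.4059)
P = B + 2.39·ex + 1.10·ey = (-0.9971,0.9388)

-1.00 0.94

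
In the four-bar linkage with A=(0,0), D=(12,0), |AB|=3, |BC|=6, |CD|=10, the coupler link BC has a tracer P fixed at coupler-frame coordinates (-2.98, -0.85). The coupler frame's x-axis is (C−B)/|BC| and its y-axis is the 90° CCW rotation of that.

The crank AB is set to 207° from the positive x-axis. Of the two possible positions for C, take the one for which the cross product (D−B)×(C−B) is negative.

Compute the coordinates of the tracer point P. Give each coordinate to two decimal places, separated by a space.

A=(0,0), D=(12.00,0)
B = A + 3.00·(cos207°, sin207°) = (-2.6730, -1.3620)
|BD| = 14.7361
circle(B,6.00) ∩ circle(D,10.00): a=5.1965, h=2.9994
  candidates: C₊=(2.2240,2.1049) cross=44.199; C₋=(2.7785,-3.8682) cross=-44.199
  mode - wants cross < 0 → take C=(2.7785,-3.8682) (cross=-44.199)
ex = (C−B)/|BC| = (0.9086,-0.4177); ey = (0.4177,0.9086)
P = B + -2.98·ex + -0.85·ey = (-5.7356,-0.8895)

-5.74 -0.89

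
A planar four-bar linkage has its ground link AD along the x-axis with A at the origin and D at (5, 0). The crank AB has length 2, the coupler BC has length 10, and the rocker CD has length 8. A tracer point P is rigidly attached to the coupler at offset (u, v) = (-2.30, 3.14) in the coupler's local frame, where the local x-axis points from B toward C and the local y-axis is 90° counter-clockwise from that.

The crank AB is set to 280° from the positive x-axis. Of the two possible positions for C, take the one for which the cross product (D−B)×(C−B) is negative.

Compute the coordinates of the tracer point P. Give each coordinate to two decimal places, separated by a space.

A=(0,0), D=(5.00,0)
B = A + 2.00·(cos280°, sin280°) = (0.3473, -1.9696)
|BD| = 5.0524
circle(B,10.00) ∩ circle(D,8.00): a=6.0889, h=7.9326
  candidates: C₊=(2.8620,7.7090) cross=40.079; C₋=(9.0468,-6.9010) cross=-40.079
  mode - wants cross < 0 → take C=(9.0468,-6.9010) (cross=-40.079)
ex = (C−B)/|BC| = (0.8700,-0.4931); ey = (0.4931,0.8700)
P = B + -2.30·ex + 3.14·ey = (-0.1052,1.8962)

-0.11 1.90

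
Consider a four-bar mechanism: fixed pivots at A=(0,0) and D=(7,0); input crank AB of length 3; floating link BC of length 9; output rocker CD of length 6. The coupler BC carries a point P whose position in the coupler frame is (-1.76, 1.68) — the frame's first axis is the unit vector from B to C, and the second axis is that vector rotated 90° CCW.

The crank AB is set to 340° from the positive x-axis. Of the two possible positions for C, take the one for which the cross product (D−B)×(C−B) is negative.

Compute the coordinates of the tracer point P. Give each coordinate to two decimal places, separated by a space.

1.78 1.18

A=(0,0), D=(7.00,0)
B = A + 3.00·(cos340°, sin340°) = (2.8191, -1.0261)
|BD| = 4.3050
circle(B,9.00) ∩ circle(D,6.00): a=7.3790, h=5.1527
  candidates: C₊=(8.7573,5.7369) cross=22.182; C₋=(11.2135,-4.2716) cross=-22.182
  mode - wants cross < 0 → take C=(11.2135,-4.2716) (cross=-22.182)
ex = (C−B)/|BC| = (0.9327,-0.3606); ey = (0.3606,0.9327)
P = B + -1.76·ex + 1.68·ey = (1.7833,1.1756)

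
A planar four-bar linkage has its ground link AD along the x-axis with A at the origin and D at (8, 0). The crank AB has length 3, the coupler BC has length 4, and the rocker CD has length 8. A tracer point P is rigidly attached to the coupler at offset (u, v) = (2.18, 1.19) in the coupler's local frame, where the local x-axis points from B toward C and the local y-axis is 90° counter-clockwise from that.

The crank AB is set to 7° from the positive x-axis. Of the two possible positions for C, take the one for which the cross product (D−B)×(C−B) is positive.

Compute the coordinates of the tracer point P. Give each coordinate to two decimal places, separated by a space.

A=(0,0), D=(8.00,0)
B = A + 3.00·(cos7°, sin7°) = (2.9776, 0.3656)
|BD| = 5.0357
circle(B,4.00) ∩ circle(D,8.00): a=-2.2482, h=3.3084
  candidates: C₊=(0.9756,3.8285) cross=16.660; C₋=(0.4952,-2.7709) cross=-16.660
  mode + wants cross > 0 → take C=(0.9756,3.8285) (cross=16.660)
ex = (C−B)/|BC| = (-0.5005,0.8657); ey = (-0.8657,-0.5005)
P = B + 2.18·ex + 1.19·ey = (0.8563,1.6573)

0.86 1.66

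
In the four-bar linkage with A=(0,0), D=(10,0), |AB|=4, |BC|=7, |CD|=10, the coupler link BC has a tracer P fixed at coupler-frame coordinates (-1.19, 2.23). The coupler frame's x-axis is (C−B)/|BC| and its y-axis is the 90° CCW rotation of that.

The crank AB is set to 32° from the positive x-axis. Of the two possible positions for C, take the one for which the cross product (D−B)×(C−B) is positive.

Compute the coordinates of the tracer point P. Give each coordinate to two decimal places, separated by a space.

0.92 1.60

A=(0,0), D=(10.00,0)
B = A + 4.00·(cos32°, sin32°) = (3.3922, 2.1197)
|BD| = 6.9395
circle(B,7.00) ∩ circle(D,10.00): a=-0.2049, h=6.9970
  candidates: C₊=(5.3343,8.8449) cross=48.555; C₋=(1.0598,-4.4803) cross=-48.555
  mode + wants cross > 0 → take C=(5.3343,8.8449) (cross=48.555)
ex = (C−B)/|BC| = (0.2774,0.9607); ey = (-0.9607,0.2774)
P = B + -1.19·ex + 2.23·ey = (0.9196,1.5951)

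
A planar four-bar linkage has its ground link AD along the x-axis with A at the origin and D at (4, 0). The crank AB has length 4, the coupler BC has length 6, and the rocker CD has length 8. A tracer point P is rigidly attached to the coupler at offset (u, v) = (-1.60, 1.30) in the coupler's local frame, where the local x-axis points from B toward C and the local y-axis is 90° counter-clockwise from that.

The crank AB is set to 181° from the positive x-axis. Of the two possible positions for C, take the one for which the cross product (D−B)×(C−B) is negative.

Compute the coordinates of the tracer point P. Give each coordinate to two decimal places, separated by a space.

A=(0,0), D=(4.00,0)
B = A + 4.00·(cos181°, sin181°) = (-3.9994, -0.0698)
|BD| = 7.9997
circle(B,6.00) ∩ circle(D,8.00): a=2.2498, h=5.5622
  candidates: C₊=(-1.7982,5.5118) cross=44.496; C₋=(-1.7012,-5.6122) cross=-44.496
  mode - wants cross < 0 → take C=(-1.7012,-5.6122) (cross=-44.496)
ex = (C−B)/|BC| = (0.3830,-0.9237); ey = (0.9237,0.3830)
P = B + -1.60·ex + 1.30·ey = (-3.4114,1.9061)

-3.41 1.91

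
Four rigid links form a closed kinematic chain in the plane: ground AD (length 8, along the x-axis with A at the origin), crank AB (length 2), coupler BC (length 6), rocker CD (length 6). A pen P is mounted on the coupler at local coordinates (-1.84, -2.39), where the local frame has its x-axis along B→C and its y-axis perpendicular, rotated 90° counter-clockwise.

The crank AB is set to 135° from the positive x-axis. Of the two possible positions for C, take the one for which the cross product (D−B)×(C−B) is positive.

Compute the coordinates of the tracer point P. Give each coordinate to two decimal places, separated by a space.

-1.87 -1.57

A=(0,0), D=(8.00,0)
B = A + 2.00·(cos135°, sin135°) = (-1.4142, 1.4142)
|BD| = 9.5198
circle(B,6.00) ∩ circle(D,6.00): a=4.7599, h=3.6528
  candidates: C₊=(3.8355,4.3194) cross=34.774; C₋=(2.7503,-2.9052) cross=-34.774
  mode + wants cross > 0 → take C=(3.8355,4.3194) (cross=34.774)
ex = (C−B)/|BC| = (0.8750,0.4842); ey = (-0.4842,0.8750)
P = B + -1.84·ex + -2.39·ey = (-1.8669,-1.5679)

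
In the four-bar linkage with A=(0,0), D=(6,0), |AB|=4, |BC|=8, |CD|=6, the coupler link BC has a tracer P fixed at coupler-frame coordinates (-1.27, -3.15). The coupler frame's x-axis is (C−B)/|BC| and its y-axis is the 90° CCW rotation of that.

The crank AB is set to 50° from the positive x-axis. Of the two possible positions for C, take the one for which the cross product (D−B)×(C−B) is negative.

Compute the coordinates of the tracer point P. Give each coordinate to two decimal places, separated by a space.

-0.58 4.33

A=(0,0), D=(6.00,0)
B = A + 4.00·(cos50°, sin50°) = (2.5712, 3.0642)
|BD| = 4.5985
circle(B,8.00) ∩ circle(D,6.00): a=5.3437, h=5.9535
  candidates: C₊=(10.5228,3.9427) cross=27.377; C₋=(2.5886,-4.9358) cross=-27.377
  mode - wants cross < 0 → take C=(2.5886,-4.9358) (cross=-27.377)
ex = (C−B)/|BC| = (0.0022,-1.0000); ey = (1.0000,0.0022)
P = B + -1.27·ex + -3.15·ey = (-0.5816,4.3273)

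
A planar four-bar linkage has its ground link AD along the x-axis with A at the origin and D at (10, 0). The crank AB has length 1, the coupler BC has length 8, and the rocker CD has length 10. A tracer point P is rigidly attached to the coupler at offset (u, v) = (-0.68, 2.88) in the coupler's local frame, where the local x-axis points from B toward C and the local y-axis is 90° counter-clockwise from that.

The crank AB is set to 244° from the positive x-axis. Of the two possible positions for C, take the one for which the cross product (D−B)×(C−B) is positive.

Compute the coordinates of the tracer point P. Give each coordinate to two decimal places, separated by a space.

-3.37 -0.49

A=(0,0), D=(10.00,0)
B = A + 1.00·(cos244°, sin244°) = (-0.4384, -0.8988)
|BD| = 10.4770
circle(B,8.00) ∩ circle(D,10.00): a=3.5204, h=7.1838
  candidates: C₊=(2.4528,6.5605) cross=75.264; C₋=(3.6854,-7.7541) cross=-75.264
  mode + wants cross > 0 → take C=(2.4528,6.5605) (cross=75.264)
ex = (C−B)/|BC| = (0.3614,0.9324); ey = (-0.9324,0.3614)
P = B + -0.68·ex + 2.88·ey = (-3.3695,-0.4920)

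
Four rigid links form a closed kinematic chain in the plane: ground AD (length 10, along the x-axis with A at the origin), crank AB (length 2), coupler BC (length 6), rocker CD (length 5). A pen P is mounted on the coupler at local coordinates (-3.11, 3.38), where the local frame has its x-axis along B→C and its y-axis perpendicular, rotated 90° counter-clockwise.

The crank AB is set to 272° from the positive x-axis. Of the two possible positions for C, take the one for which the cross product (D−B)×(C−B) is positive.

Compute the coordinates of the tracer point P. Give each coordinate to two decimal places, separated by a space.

A=(0,0), D=(10.00,0)
B = A + 2.00·(cos272°, sin272°) = (0.0698, -1.9988)
|BD| = 10.1294
circle(B,6.00) ∩ circle(D,5.00): a=5.6077, h=2.1341
  candidates: C₊=(5.1461,1.1998) cross=21.617; C₋=(5.9883,-2.9843) cross=-21.617
  mode + wants cross > 0 → take C=(5.1461,1.1998) (cross=21.617)
ex = (C−B)/|BC| = (0.8460,0.5331); ey = (-0.5331,0.8460)
P = B + -3.11·ex + 3.38·ey = (-4.3633,-0.7971)

-4.36 -0.80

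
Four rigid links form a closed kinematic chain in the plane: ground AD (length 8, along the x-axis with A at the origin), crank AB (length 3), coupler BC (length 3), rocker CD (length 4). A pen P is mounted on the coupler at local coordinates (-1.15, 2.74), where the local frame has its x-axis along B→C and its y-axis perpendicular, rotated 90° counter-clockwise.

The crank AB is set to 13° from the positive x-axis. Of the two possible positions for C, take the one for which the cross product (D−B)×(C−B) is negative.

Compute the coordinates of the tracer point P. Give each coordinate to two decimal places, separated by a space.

4.67 3.08

A=(0,0), D=(8.00,0)
B = A + 3.00·(cos13°, sin13°) = (2.9231, 0.6749)
|BD| = 5.1215
circle(B,3.00) ∩ circle(D,4.00): a=1.8774, h=2.3400
  candidates: C₊=(5.0925,2.7470) cross=11.984; C₋=(4.4758,-1.8921) cross=-11.984
  mode - wants cross < 0 → take C=(4.4758,-1.8921) (cross=-11.984)
ex = (C−B)/|BC| = (0.5176,-0.8556); ey = (0.8556,0.5176)
P = B + -1.15·ex + 2.74·ey = (4.6724,3.0770)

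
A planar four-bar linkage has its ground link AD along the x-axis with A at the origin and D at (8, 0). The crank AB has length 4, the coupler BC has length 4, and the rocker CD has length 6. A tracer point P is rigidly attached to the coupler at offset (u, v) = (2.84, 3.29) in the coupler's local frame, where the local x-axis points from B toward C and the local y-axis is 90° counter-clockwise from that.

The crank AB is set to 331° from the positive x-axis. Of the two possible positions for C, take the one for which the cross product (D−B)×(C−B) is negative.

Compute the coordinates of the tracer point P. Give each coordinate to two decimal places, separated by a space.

A=(0,0), D=(8.00,0)
B = A + 4.00·(cos331°, sin331°) = (3.4985, -1.9392)
|BD| = 4.9015
circle(B,4.00) ∩ circle(D,6.00): a=0.4105, h=3.9789
  candidates: C₊=(2.3013,1.8774) cross=19.502; C₋=(5.4497,-5.4310) cross=-19.502
  mode - wants cross < 0 → take C=(5.4497,-5.4310) (cross=-19.502)
ex = (C−B)/|BC| = (0.4878,-0.8729); ey = (0.8729,0.4878)
P = B + 2.84·ex + 3.29·ey = (7.7559,-2.8135)

7.76 -2.81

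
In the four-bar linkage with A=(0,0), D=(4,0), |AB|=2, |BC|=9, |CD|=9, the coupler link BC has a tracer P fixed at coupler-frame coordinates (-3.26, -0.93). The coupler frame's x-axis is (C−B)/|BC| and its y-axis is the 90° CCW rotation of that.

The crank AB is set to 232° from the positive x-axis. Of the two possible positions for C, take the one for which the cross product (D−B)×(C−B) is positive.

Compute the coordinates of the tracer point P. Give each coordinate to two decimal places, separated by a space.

-0.35 -4.85

A=(0,0), D=(4.00,0)
B = A + 2.00·(cos232°, sin232°) = (-1.2313, -1.5760)
|BD| = 5.4636
circle(B,9.00) ∩ circle(D,9.00): a=2.7318, h=8.5754
  candidates: C₊=(-1.0893,7.4229) cross=46.852; C₋=(3.8580,-8.9989) cross=-46.852
  mode + wants cross > 0 → take C=(-1.0893,7.4229) (cross=46.852)
ex = (C−B)/|BC| = (0.0158,0.9999); ey = (-0.9999,0.0158)
P = B + -3.26·ex + -0.93·ey = (-0.3529,-4.8503)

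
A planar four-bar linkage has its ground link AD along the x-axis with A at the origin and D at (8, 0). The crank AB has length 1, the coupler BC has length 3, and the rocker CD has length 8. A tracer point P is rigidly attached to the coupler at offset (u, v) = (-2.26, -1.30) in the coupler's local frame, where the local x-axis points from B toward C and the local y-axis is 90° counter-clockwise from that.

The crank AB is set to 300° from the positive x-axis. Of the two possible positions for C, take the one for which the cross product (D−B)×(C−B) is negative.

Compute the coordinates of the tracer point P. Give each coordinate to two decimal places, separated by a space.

-1.14 1.16

A=(0,0), D=(8.00,0)
B = A + 1.00·(cos300°, sin300°) = (0.5000, -0.8660)
|BD| = 7.5498
circle(B,3.00) ∩ circle(D,8.00): a=0.1325, h=2.9971
  candidates: C₊=(0.2878,2.1265) cross=22.627; C₋=(0.9754,-3.8281) cross=-22.627
  mode - wants cross < 0 → take C=(0.9754,-3.8281) (cross=-22.627)
ex = (C−B)/|BC| = (0.1585,-0.9874); ey = (0.9874,0.1585)
P = B + -2.26·ex + -1.30·ey = (-1.1417,1.1594)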